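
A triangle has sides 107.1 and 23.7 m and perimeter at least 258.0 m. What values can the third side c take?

Triangle inequality alone gives 83.4 < c < 130.8.
The perimeter condition gives c ≥ 258.0 − 107.1 − 23.7 = 127.2.
Intersecting the two: 127.2 ≤ c < 130.8.

127.2 ≤ c < 130.8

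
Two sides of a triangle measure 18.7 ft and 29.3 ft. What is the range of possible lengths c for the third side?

By the triangle inequality, c must be less than 18.7 + 29.3 = 48.0 and greater than |18.7 − 29.3| = 10.6.

10.6 < c < 48.0 (ft)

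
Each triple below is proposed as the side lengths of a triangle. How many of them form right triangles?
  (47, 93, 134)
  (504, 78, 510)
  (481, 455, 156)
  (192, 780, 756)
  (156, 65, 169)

(47,93,134): 47²+93² = 10858 < 17956 = 134² → obtuse
(504,78,510): 78²+504² = 260100 = 510² → right
(481,455,156): 156²+455² = 231361 = 481² → right
(192,780,756): 192²+756² = 608400 = 780² → right
(156,65,169): 65²+156² = 28561 = 169² → right
4 of the 5 are right.

4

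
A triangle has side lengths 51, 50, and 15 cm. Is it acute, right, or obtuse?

Compare the square of the longest side to the sum of squares of the other two: 15² + 50² = 2725 > 2601 = 51².

acute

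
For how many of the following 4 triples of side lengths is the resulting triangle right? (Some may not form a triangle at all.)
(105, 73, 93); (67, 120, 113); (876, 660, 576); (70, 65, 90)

1

(105,73,93): 73²+93² = 13978 > 11025 = 105² → acute
(67,120,113): 67²+113² = 17258 > 14400 = 120² → acute
(876,660,576): 576²+660² = 767376 = 876² → right
(70,65,90): 65²+70² = 9125 > 8100 = 90² → acute
1 of the 4 is right.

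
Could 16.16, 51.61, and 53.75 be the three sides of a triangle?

Yes

The longest side is 53.75, and the other two sum to 67.77.
Since 67.77 > 53.75, the triangle inequality holds.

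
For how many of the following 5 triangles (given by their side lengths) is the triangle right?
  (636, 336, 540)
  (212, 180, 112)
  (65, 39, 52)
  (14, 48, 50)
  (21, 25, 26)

(636,336,540): 336²+540² = 404496 = 636² → right
(212,180,112): 112²+180² = 44944 = 212² → right
(65,39,52): 39²+52² = 4225 = 65² → right
(14,48,50): 14²+48² = 2500 = 50² → right
(21,25,26): 21²+25² = 1066 > 676 = 26² → acute
4 of the 5 are right.

4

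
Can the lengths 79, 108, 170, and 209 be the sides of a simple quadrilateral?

Yes

A quadrilateral exists iff every side is shorter than the sum of the others — equivalently, the longest side is less than the sum of the rest.
Longest side 209 < 357 (sum of the remaining 3), so yes.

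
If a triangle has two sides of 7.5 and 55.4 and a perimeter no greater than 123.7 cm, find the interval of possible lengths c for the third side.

Triangle inequality alone gives 47.9 < c < 62.9.
The perimeter condition gives c ≤ 123.7 − 7.5 − 55.4 = 60.8.
Intersecting the two: 47.9 < c ≤ 60.8.

47.9 < c ≤ 60.8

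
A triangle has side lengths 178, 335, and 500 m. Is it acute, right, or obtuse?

Compare the square of the longest side to the sum of squares of the other two: 178² + 335² = 143909 < 250000 = 500².

obtuse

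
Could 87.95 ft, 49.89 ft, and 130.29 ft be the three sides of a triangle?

Yes

The longest side is 130.29, and the other two sum to 137.84.
Since 137.84 > 130.29, the triangle inequality holds.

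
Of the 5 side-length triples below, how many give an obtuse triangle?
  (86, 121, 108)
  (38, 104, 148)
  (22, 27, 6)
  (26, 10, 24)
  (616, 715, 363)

1

(86,121,108): 86²+108² = 19060 > 14641 = 121² → acute
(38,104,148): 38+104 ≤ 148, not a triangle
(22,27,6): 6²+22² = 520 < 729 = 27² → obtuse
(26,10,24): 10²+24² = 676 = 26² → right
(616,715,363): 363²+616² = 511225 = 715² → right
1 of the 5 is obtuse.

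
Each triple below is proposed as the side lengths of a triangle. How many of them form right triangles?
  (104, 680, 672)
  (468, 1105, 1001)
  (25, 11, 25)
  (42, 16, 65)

2

(104,680,672): 104²+672² = 462400 = 680² → right
(468,1105,1001): 468²+1001² = 1221025 = 1105² → right
(25,11,25): 11²+25² = 746 > 625 = 25² → acute
(42,16,65): 16+42 ≤ 65, not a triangle
2 of the 4 are right.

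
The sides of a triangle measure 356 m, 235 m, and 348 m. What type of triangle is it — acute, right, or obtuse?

acute

Compare the square of the longest side to the sum of squares of the other two: 235² + 348² = 176329 > 126736 = 356².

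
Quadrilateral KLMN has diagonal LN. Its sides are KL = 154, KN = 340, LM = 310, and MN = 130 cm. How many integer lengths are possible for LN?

253

From triangle KLN: 186 < LN < 494.
From triangle MLN: 180 < LN < 440.
Intersection: 186 < LN < 440, so integers 187 through 439: 253 values.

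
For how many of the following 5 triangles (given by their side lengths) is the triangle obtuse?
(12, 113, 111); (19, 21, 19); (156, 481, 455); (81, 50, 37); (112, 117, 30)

(12,113,111): 12²+111² = 12465 < 12769 = 113² → obtuse
(19,21,19): 19²+19² = 722 > 441 = 21² → acute
(156,481,455): 156²+455² = 231361 = 481² → right
(81,50,37): 37²+50² = 3869 < 6561 = 81² → obtuse
(112,117,30): 30²+112² = 13444 < 13689 = 117² → obtuse
3 of the 5 are obtuse.

3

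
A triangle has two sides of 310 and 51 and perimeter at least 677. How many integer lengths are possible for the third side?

Triangle inequality: 259 < x < 361. Perimeter ≥ 677 gives x ≥ 677 − 310 − 51 = 316.
So 316 ≤ x < 361; integers 316 through 360: 45 values.

45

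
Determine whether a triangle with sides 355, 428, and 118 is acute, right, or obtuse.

obtuse

Compare the square of the longest side to the sum of squares of the other two: 118² + 355² = 139949 < 183184 = 428².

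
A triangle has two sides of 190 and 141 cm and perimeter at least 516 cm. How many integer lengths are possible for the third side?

146

Triangle inequality: 49 < x < 331. Perimeter ≥ 516 gives x ≥ 516 − 190 − 141 = 185.
So 185 ≤ x < 331; integers 185 through 330: 146 values.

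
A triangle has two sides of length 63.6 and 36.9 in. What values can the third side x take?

By the triangle inequality, x must be less than 63.6 + 36.9 = 100.5 and greater than |63.6 − 36.9| = 26.7.

26.7 < x < 100.5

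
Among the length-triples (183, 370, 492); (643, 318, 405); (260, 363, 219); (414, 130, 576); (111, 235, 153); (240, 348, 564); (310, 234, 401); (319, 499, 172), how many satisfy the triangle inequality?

6

(183,370,492): 183+370 > 492 → valid
(318,405,643): 318+405 > 643 → valid
(219,260,363): 219+260 > 363 → valid
(130,414,576): 130+414 ≤ 576 → not valid
(111,153,235): 111+153 > 235 → valid
(240,348,564): 240+348 > 564 → valid
(234,310,401): 234+310 > 401 → valid
(172,319,499): 172+319 ≤ 499 → not valid
6 of the 8 triples form a triangle.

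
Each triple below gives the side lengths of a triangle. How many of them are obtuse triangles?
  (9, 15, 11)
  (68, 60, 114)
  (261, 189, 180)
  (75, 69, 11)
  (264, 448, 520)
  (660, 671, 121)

(9,15,11): 9²+11² = 202 < 225 = 15² → obtuse
(68,60,114): 60²+68² = 8224 < 12996 = 114² → obtuse
(261,189,180): 180²+189² = 68121 = 261² → right
(75,69,11): 11²+69² = 4882 < 5625 = 75² → obtuse
(264,448,520): 264²+448² = 270400 = 520² → right
(660,671,121): 121²+660² = 450241 = 671² → right
3 of the 6 are obtuse.

3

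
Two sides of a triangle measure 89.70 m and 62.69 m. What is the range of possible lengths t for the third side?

By the triangle inequality, t must be less than 89.70 + 62.69 = 152.39 and greater than |89.70 − 62.69| = 27.01.

27.01 < t < 152.39 (m)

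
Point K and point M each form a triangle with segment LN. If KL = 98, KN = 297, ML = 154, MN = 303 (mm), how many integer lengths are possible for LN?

From triangle KLN: 199 < LN < 395.
From triangle MLN: 149 < LN < 457.
Intersection: 199 < LN < 395, so integers 200 through 394: 195 values.

195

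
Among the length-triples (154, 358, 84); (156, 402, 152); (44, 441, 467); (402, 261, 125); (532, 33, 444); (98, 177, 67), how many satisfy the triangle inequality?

(84,154,358): 84+154 ≤ 358 → not valid
(152,156,402): 152+156 ≤ 402 → not valid
(44,441,467): 44+441 > 467 → valid
(125,261,402): 125+261 ≤ 402 → not valid
(33,444,532): 33+444 ≤ 532 → not valid
(67,98,177): 67+98 ≤ 177 → not valid
1 of the 6 triples forms a triangle.

1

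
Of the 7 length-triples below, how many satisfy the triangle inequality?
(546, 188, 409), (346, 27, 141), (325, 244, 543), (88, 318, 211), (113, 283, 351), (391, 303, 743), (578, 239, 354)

(188,409,546): 188+409 > 546 → valid
(27,141,346): 27+141 ≤ 346 → not valid
(244,325,543): 244+325 > 543 → valid
(88,211,318): 88+211 ≤ 318 → not valid
(113,283,351): 113+283 > 351 → valid
(303,391,743): 303+391 ≤ 743 → not valid
(239,354,578): 239+354 > 578 → valid
4 of the 7 triples form a triangle.

4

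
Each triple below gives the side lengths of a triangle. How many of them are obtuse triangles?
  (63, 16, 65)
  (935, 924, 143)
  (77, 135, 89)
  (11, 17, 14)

(63,16,65): 16²+63² = 4225 = 65² → right
(935,924,143): 143²+924² = 874225 = 935² → right
(77,135,89): 77²+89² = 13850 < 18225 = 135² → obtuse
(11,17,14): 11²+14² = 317 > 289 = 17² → acute
1 of the 4 is obtuse.

1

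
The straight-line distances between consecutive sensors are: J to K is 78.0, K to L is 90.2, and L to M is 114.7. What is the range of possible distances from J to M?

The maximum is all hops collinear in one direction: 78.0 + 90.2 + 114.7 = 282.9.
The longest hop is 114.7; the others sum to 168.2. Since 114.7 ≤ 168.2, the path can fold back on itself completely, so the minimum distance is 0.

0 ≤ JM ≤ 282.9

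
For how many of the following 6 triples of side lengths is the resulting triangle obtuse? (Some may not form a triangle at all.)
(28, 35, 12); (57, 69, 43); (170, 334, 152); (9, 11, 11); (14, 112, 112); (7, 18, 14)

2

(28,35,12): 12²+28² = 928 < 1225 = 35² → obtuse
(57,69,43): 43²+57² = 5098 > 4761 = 69² → acute
(170,334,152): 152+170 ≤ 334, not a triangle
(9,11,11): 9²+11² = 202 > 121 = 11² → acute
(14,112,112): 14²+112² = 12740 > 12544 = 112² → acute
(7,18,14): 7²+14² = 245 < 324 = 18² → obtuse
2 of the 6 are obtuse.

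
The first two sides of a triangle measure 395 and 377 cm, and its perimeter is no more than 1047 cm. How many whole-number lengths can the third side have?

Triangle inequality: 18 < x < 772. Perimeter ≤ 1047 gives x ≤ 1047 − 395 − 377 = 275.
So 18 < x ≤ 275; integers 19 through 275: 257 values.

257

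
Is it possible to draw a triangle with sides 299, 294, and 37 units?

The longest side is 299, and the other two sum to 331.
Since 331 > 299, the triangle inequality holds.

Yes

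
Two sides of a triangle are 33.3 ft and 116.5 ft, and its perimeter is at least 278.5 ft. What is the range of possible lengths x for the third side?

Triangle inequality alone gives 83.2 < x < 149.8.
The perimeter condition gives x ≥ 278.5 − 33.3 − 116.5 = 128.7.
Intersecting the two: 128.7 ≤ x < 149.8.

128.7 ≤ x < 149.8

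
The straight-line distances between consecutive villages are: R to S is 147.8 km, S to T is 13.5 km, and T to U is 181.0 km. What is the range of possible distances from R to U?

19.7 ≤ RU ≤ 342.3 km

The maximum is all hops collinear in one direction: 147.8 + 13.5 + 181.0 = 342.3.
The longest hop is 181.0; the others sum to 161.3. Folding the others back against it leaves at least 181.0 − 161.3 = 19.7.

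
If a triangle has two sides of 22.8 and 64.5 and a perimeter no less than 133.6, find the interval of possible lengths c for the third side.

Triangle inequality alone gives 41.7 < c < 87.3.
The perimeter condition gives c ≥ 133.6 − 22.8 − 64.5 = 46.3.
Intersecting the two: 46.3 ≤ c < 87.3.

46.3 ≤ c < 87.3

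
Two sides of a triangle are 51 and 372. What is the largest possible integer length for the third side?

The third side must be strictly less than 51 + 372 = 423.
The largest integer below 423 is 422.

422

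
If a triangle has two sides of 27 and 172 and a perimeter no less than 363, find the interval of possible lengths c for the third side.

164 ≤ c < 199

Triangle inequality alone gives 145 < c < 199.
The perimeter condition gives c ≥ 363 − 27 − 172 = 164.
Intersecting the two: 164 ≤ c < 199.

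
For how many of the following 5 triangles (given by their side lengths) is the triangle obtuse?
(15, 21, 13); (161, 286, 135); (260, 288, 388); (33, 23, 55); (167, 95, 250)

4

(15,21,13): 13²+15² = 394 < 441 = 21² → obtuse
(161,286,135): 135²+161² = 44146 < 81796 = 286² → obtuse
(260,288,388): 260²+288² = 150544 = 388² → right
(33,23,55): 23²+33² = 1618 < 3025 = 55² → obtuse
(167,95,250): 95²+167² = 36914 < 62500 = 250² → obtuse
4 of the 5 are obtuse.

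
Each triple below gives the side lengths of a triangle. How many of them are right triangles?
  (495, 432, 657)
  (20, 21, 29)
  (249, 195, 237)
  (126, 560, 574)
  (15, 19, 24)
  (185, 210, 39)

3

(495,432,657): 432²+495² = 431649 = 657² → right
(20,21,29): 20²+21² = 841 = 29² → right
(249,195,237): 195²+237² = 94194 > 62001 = 249² → acute
(126,560,574): 126²+560² = 329476 = 574² → right
(15,19,24): 15²+19² = 586 > 576 = 24² → acute
(185,210,39): 39²+185² = 35746 < 44100 = 210² → obtuse
3 of the 6 are right.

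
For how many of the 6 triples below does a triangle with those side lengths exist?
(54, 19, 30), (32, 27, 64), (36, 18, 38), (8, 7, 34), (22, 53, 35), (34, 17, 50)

3

(19,30,54): 19+30 ≤ 54 → not valid
(27,32,64): 27+32 ≤ 64 → not valid
(18,36,38): 18+36 > 38 → valid
(7,8,34): 7+8 ≤ 34 → not valid
(22,35,53): 22+35 > 53 → valid
(17,34,50): 17+34 > 50 → valid
3 of the 6 triples form a triangle.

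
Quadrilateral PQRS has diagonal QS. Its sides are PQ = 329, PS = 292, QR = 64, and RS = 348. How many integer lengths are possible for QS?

From triangle PQS: 37 < QS < 621.
From triangle RQS: 284 < QS < 412.
Intersection: 284 < QS < 412, so integers 285 through 411: 127 values.

127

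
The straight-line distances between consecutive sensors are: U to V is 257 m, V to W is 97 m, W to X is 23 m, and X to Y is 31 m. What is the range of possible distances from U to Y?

The maximum is all hops collinear in one direction: 257 + 97 + 23 + 31 = 408.
The longest hop is 257; the others sum to 151. Folding the others back against it leaves at least 257 − 151 = 106.

106 ≤ UY ≤ 408 m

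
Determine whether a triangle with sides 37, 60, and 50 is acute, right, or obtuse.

acute

Compare the square of the longest side to the sum of squares of the other two: 37² + 50² = 3869 > 3600 = 60².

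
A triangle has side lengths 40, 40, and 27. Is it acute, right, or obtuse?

Compare the square of the longest side to the sum of squares of the other two: 27² + 40² = 2329 > 1600 = 40².

acute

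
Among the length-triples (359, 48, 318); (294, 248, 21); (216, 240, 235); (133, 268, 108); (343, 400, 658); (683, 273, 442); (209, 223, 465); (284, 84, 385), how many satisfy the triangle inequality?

(48,318,359): 48+318 > 359 → valid
(21,248,294): 21+248 ≤ 294 → not valid
(216,235,240): 216+235 > 240 → valid
(108,133,268): 108+133 ≤ 268 → not valid
(343,400,658): 343+400 > 658 → valid
(273,442,683): 273+442 > 683 → valid
(209,223,465): 209+223 ≤ 465 → not valid
(84,284,385): 84+284 ≤ 385 → not valid
4 of the 8 triples form a triangle.

4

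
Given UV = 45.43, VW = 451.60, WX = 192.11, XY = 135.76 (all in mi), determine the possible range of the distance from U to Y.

The maximum is all hops collinear in one direction: 45.43 + 451.60 + 192.11 + 135.76 = 824.90.
The longest hop is 451.60; the others sum to 373.30. Folding the others back against it leaves at least 451.60 − 373.30 = 78.30.

78.30 ≤ UY ≤ 824.90 mi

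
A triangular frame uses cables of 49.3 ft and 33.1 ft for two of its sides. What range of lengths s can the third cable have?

By the triangle inequality, s must be less than 49.3 + 33.1 = 82.4 and greater than |49.3 − 33.1| = 16.2.

16.2 < s < 82.4 (ft)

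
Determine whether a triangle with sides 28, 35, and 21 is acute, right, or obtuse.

right

Compare the square of the longest side to the sum of squares of the other two: 21² + 28² = 1225 = 35².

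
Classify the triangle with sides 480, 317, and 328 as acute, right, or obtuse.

obtuse

Compare the square of the longest side to the sum of squares of the other two: 317² + 328² = 208073 < 230400 = 480².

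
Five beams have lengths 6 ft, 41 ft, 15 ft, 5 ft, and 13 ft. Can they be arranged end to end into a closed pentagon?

No

For a pentagon, each side must be shorter than the sum of the others.
Here the longest side is 41, but the remaining 4 sides sum to only 39.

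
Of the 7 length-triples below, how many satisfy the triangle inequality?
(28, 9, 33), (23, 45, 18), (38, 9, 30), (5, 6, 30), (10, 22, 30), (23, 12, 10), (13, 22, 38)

(9,28,33): 9+28 > 33 → valid
(18,23,45): 18+23 ≤ 45 → not valid
(9,30,38): 9+30 > 38 → valid
(5,6,30): 5+6 ≤ 30 → not valid
(10,22,30): 10+22 > 30 → valid
(10,12,23): 10+12 ≤ 23 → not valid
(13,22,38): 13+22 ≤ 38 → not valid
3 of the 7 triples form a triangle.

3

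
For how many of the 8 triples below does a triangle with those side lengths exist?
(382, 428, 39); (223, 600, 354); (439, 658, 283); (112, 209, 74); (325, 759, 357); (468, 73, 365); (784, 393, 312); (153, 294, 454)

1

(39,382,428): 39+382 ≤ 428 → not valid
(223,354,600): 223+354 ≤ 600 → not valid
(283,439,658): 283+439 > 658 → valid
(74,112,209): 74+112 ≤ 209 → not valid
(325,357,759): 325+357 ≤ 759 → not valid
(73,365,468): 73+365 ≤ 468 → not valid
(312,393,784): 312+393 ≤ 784 → not valid
(153,294,454): 153+294 ≤ 454 → not valid
1 of the 8 triples forms a triangle.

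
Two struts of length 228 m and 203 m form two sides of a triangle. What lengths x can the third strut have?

By the triangle inequality, x must be less than 228 + 203 = 431 and greater than |228 − 203| = 25.

25 < x < 431 (m)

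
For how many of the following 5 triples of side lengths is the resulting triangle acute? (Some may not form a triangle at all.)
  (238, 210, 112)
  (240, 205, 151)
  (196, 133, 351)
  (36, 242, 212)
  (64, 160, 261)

1

(238,210,112): 112²+210² = 56644 = 238² → right
(240,205,151): 151²+205² = 64826 > 57600 = 240² → acute
(196,133,351): 133+196 ≤ 351, not a triangle
(36,242,212): 36²+212² = 46240 < 58564 = 242² → obtuse
(64,160,261): 64+160 ≤ 261, not a triangle
1 of the 5 is acute.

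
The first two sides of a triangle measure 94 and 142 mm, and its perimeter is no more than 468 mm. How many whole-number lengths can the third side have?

Triangle inequality: 48 < x < 236. Perimeter ≤ 468 gives x ≤ 468 − 94 − 142 = 232.
So 48 < x ≤ 232; integers 49 through 232: 184 values.

184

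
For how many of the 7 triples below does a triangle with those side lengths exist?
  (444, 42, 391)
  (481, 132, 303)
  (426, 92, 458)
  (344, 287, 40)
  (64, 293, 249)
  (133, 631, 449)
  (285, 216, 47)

(42,391,444): 42+391 ≤ 444 → not valid
(132,303,481): 132+303 ≤ 481 → not valid
(92,426,458): 92+426 > 458 → valid
(40,287,344): 40+287 ≤ 344 → not valid
(64,249,293): 64+249 > 293 → valid
(133,449,631): 133+449 ≤ 631 → not valid
(47,216,285): 47+216 ≤ 285 → not valid
2 of the 7 triples form a triangle.

2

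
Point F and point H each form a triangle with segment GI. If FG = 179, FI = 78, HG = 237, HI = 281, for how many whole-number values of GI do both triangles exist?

From triangle FGI: 101 < GI < 257.
From triangle HGI: 44 < GI < 518.
Intersection: 101 < GI < 257, so integers 102 through 256: 155 values.

155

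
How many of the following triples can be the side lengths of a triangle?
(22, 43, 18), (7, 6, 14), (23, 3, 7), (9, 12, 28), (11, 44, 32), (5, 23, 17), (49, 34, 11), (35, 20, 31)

(18,22,43): 18+22 ≤ 43 → not valid
(6,7,14): 6+7 ≤ 14 → not valid
(3,7,23): 3+7 ≤ 23 → not valid
(9,12,28): 9+12 ≤ 28 → not valid
(11,32,44): 11+32 ≤ 44 → not valid
(5,17,23): 5+17 ≤ 23 → not valid
(11,34,49): 11+34 ≤ 49 → not valid
(20,31,35): 20+31 > 35 → valid
1 of the 8 triples forms a triangle.

1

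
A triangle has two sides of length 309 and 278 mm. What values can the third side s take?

31 < s < 587 (mm)

By the triangle inequality, s must be less than 309 + 278 = 587 and greater than |309 − 278| = 31.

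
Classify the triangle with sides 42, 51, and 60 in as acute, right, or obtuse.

acute

Compare the square of the longest side to the sum of squares of the other two: 42² + 51² = 4365 > 3600 = 60².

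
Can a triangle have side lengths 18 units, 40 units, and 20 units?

No

The longest side is 40, but the other two sum to only 38.
38 < 40, so the triangle inequality fails.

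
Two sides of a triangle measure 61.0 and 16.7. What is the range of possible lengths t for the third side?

By the triangle inequality, t must be less than 61.0 + 16.7 = 77.7 and greater than |61.0 − 16.7| = 44.3.

44.3 < t < 77.7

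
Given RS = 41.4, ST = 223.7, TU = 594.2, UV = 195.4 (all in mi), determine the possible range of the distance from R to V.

133.7 ≤ RV ≤ 1054.7 mi

The maximum is all hops collinear in one direction: 41.4 + 223.7 + 594.2 + 195.4 = 1054.7.
The longest hop is 594.2; the others sum to 460.5. Folding the others back against it leaves at least 594.2 − 460.5 = 133.7.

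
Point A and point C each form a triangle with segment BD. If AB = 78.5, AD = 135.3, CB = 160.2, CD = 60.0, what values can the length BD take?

100.2 < BD < 213.8

From triangle ABD: |78.5 − 135.3| < BD < 78.5 + 135.3, i.e. 56.8 < BD < 213.8.
From triangle CBD: 100.2 < BD < 220.2.
Both must hold, so BD lies in the intersection.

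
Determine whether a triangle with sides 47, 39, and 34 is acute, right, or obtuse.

acute

Compare the square of the longest side to the sum of squares of the other two: 34² + 39² = 2677 > 2209 = 47².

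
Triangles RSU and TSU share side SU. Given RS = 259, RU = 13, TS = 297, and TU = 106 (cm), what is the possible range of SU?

From triangle RSU: |259 − 13| < SU < 259 + 13, i.e. 246 < SU < 272.
From triangle TSU: 191 < SU < 403.
Both must hold, so SU lies in the intersection.

246 < SU < 272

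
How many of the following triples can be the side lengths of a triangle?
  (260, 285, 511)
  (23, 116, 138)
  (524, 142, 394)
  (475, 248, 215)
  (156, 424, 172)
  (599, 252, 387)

(260,285,511): 260+285 > 511 → valid
(23,116,138): 23+116 > 138 → valid
(142,394,524): 142+394 > 524 → valid
(215,248,475): 215+248 ≤ 475 → not valid
(156,172,424): 156+172 ≤ 424 → not valid
(252,387,599): 252+387 > 599 → valid
4 of the 6 triples form a triangle.

4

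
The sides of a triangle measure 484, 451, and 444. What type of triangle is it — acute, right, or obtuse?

Compare the square of the longest side to the sum of squares of the other two: 444² + 451² = 400537 > 234256 = 484².

acute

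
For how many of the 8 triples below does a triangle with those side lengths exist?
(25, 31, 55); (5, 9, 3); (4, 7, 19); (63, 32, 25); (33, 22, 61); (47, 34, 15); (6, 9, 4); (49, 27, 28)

4

(25,31,55): 25+31 > 55 → valid
(3,5,9): 3+5 ≤ 9 → not valid
(4,7,19): 4+7 ≤ 19 → not valid
(25,32,63): 25+32 ≤ 63 → not valid
(22,33,61): 22+33 ≤ 61 → not valid
(15,34,47): 15+34 > 47 → valid
(4,6,9): 4+6 > 9 → valid
(27,28,49): 27+28 > 49 → valid
4 of the 8 triples form a triangle.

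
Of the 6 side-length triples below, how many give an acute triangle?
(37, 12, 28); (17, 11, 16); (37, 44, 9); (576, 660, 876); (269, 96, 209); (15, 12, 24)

1

(37,12,28): 12²+28² = 928 < 1369 = 37² → obtuse
(17,11,16): 11²+16² = 377 > 289 = 17² → acute
(37,44,9): 9²+37² = 1450 < 1936 = 44² → obtuse
(576,660,876): 576²+660² = 767376 = 876² → right
(269,96,209): 96²+209² = 52897 < 72361 = 269² → obtuse
(15,12,24): 12²+15² = 369 < 576 = 24² → obtuse
1 of the 6 is acute.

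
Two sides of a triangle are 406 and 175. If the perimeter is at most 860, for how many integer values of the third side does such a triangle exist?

48

Triangle inequality: 231 < x < 581. Perimeter ≤ 860 gives x ≤ 860 − 406 − 175 = 279.
So 231 < x ≤ 279; integers 232 through 279: 48 values.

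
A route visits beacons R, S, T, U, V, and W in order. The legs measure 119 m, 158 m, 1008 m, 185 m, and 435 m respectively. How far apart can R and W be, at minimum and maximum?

The maximum is all hops collinear in one direction: 119 + 158 + 1008 + 185 + 435 = 1905.
The longest hop is 1008; the others sum to 897. Folding the others back against it leaves at least 1008 − 897 = 111.

111 ≤ RW ≤ 1905 m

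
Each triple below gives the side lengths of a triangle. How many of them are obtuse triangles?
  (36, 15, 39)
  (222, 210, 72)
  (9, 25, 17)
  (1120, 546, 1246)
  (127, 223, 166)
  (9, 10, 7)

(36,15,39): 15²+36² = 1521 = 39² → right
(222,210,72): 72²+210² = 49284 = 222² → right
(9,25,17): 9²+17² = 370 < 625 = 25² → obtuse
(1120,546,1246): 546²+1120² = 1552516 = 1246² → right
(127,223,166): 127²+166² = 43685 < 49729 = 223² → obtuse
(9,10,7): 7²+9² = 130 > 100 = 10² → acute
2 of the 6 are obtuse.

2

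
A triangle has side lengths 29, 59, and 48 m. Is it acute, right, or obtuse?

obtuse

Compare the square of the longest side to the sum of squares of the other two: 29² + 48² = 3145 < 3481 = 59².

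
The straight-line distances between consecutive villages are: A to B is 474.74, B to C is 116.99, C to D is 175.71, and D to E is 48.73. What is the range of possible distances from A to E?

The maximum is all hops collinear in one direction: 474.74 + 116.99 + 175.71 + 48.73 = 816.17.
The longest hop is 474.74; the others sum to 341.43. Folding the others back against it leaves at least 474.74 − 341.43 = 133.31.

133.31 ≤ AE ≤ 816.17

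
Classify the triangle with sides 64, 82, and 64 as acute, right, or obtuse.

Compare the square of the longest side to the sum of squares of the other two: 64² + 64² = 8192 > 6724 = 82².

acute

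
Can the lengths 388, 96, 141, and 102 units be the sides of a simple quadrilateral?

No

For a quadrilateral, each side must be shorter than the sum of the others.
Here the longest side is 388, but the remaining 3 sides sum to only 339.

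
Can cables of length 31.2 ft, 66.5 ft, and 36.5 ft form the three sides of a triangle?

Yes

The longest side is 66.5, and the other two sum to 67.7.
Since 67.7 > 66.5, the triangle inequality holds.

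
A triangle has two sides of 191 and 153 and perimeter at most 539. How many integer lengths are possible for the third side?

Triangle inequality: 38 < x < 344. Perimeter ≤ 539 gives x ≤ 539 − 191 − 153 = 195.
So 38 < x ≤ 195; integers 39 through 195: 157 values.

157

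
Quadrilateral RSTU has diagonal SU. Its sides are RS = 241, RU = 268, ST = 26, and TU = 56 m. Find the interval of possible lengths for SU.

30 < SU < 82

From triangle RSU: |241 − 268| < SU < 241 + 268, i.e. 27 < SU < 509.
From triangle TSU: 30 < SU < 82.
Both must hold, so SU lies in the intersection.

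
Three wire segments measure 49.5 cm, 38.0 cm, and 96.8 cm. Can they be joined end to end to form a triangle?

No

The longest side is 96.8, but the other two sum to only 87.5.
87.5 < 96.8, so the triangle inequality fails.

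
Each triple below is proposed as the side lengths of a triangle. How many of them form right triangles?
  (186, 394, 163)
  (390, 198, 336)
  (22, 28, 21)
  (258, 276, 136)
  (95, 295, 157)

1

(186,394,163): 163+186 ≤ 394, not a triangle
(390,198,336): 198²+336² = 152100 = 390² → right
(22,28,21): 21²+22² = 925 > 784 = 28² → acute
(258,276,136): 136²+258² = 85060 > 76176 = 276² → acute
(95,295,157): 95+157 ≤ 295, not a triangle
1 of the 5 is right.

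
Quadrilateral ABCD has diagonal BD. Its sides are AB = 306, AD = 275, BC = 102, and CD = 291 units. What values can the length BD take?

From triangle ABD: |306 − 275| < BD < 306 + 275, i.e. 31 < BD < 581.
From triangle CBD: 189 < BD < 393.
Both must hold, so BD lies in the intersection.

189 < BD < 393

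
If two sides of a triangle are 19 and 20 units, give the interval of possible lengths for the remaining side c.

By the triangle inequality, c must be less than 19 + 20 = 39 and greater than |19 − 20| = 1.

1 < c < 39 (units)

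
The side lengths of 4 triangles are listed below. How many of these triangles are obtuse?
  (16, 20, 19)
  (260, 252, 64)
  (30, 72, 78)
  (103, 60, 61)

(16,20,19): 16²+19² = 617 > 400 = 20² → acute
(260,252,64): 64²+252² = 67600 = 260² → right
(30,72,78): 30²+72² = 6084 = 78² → right
(103,60,61): 60²+61² = 7321 < 10609 = 103² → obtuse
1 of the 4 is obtuse.

1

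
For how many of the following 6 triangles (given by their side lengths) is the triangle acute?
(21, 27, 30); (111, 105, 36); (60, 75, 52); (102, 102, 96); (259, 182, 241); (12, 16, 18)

5

(21,27,30): 21²+27² = 1170 > 900 = 30² → acute
(111,105,36): 36²+105² = 12321 = 111² → right
(60,75,52): 52²+60² = 6304 > 5625 = 75² → acute
(102,102,96): 96²+102² = 19620 > 10404 = 102² → acute
(259,182,241): 182²+241² = 91205 > 67081 = 259² → acute
(12,16,18): 12²+16² = 400 > 324 = 18² → acute
5 of the 6 are acute.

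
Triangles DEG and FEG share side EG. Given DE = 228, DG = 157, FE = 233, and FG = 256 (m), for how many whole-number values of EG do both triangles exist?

313

From triangle DEG: 71 < EG < 385.
From triangle FEG: 23 < EG < 489.
Intersection: 71 < EG < 385, so integers 72 through 384: 313 values.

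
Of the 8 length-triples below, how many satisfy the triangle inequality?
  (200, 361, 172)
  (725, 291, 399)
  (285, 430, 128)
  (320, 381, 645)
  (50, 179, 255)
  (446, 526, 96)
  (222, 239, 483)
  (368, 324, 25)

3

(172,200,361): 172+200 > 361 → valid
(291,399,725): 291+399 ≤ 725 → not valid
(128,285,430): 128+285 ≤ 430 → not valid
(320,381,645): 320+381 > 645 → valid
(50,179,255): 50+179 ≤ 255 → not valid
(96,446,526): 96+446 > 526 → valid
(222,239,483): 222+239 ≤ 483 → not valid
(25,324,368): 25+324 ≤ 368 → not valid
3 of the 8 triples form a triangle.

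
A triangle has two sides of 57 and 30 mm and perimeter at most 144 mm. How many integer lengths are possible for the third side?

Triangle inequality: 27 < x < 87. Perimeter ≤ 144 gives x ≤ 144 − 57 − 30 = 57.
So 27 < x ≤ 57; integers 28 through 57: 30 values.

30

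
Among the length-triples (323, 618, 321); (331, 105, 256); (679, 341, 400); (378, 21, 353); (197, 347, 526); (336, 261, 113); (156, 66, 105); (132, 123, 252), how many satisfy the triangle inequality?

7

(321,323,618): 321+323 > 618 → valid
(105,256,331): 105+256 > 331 → valid
(341,400,679): 341+400 > 679 → valid
(21,353,378): 21+353 ≤ 378 → not valid
(197,347,526): 197+347 > 526 → valid
(113,261,336): 113+261 > 336 → valid
(66,105,156): 66+105 > 156 → valid
(123,132,252): 123+132 > 252 → valid
7 of the 8 triples form a triangle.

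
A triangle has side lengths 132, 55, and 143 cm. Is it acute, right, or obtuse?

right

Compare the square of the longest side to the sum of squares of the other two: 55² + 132² = 20449 = 143².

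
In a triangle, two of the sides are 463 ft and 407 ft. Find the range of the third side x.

56 < x < 870 (ft)

By the triangle inequality, x must be less than 463 + 407 = 870 and greater than |463 − 407| = 56.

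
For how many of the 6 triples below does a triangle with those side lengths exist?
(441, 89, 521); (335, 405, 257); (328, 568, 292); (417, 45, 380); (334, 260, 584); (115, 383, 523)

5

(89,441,521): 89+441 > 521 → valid
(257,335,405): 257+335 > 405 → valid
(292,328,568): 292+328 > 568 → valid
(45,380,417): 45+380 > 417 → valid
(260,334,584): 260+334 > 584 → valid
(115,383,523): 115+383 ≤ 523 → not valid
5 of the 6 triples form a triangle.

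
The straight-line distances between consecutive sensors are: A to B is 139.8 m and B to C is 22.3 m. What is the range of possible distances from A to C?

117.5 ≤ AC ≤ 162.1 m

By the triangle inequality, |139.8 − 22.3| ≤ AC ≤ 139.8 + 22.3.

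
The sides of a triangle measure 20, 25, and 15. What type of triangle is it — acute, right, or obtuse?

right

Compare the square of the longest side to the sum of squares of the other two: 15² + 20² = 625 = 25².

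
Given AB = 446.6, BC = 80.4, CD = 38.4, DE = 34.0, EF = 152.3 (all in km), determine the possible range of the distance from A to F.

The maximum is all hops collinear in one direction: 446.6 + 80.4 + 38.4 + 34.0 + 152.3 = 751.7.
The longest hop is 446.6; the others sum to 305.1. Folding the others back against it leaves at least 446.6 − 305.1 = 141.5.

141.5 ≤ AF ≤ 751.7 km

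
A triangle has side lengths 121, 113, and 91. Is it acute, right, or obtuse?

Compare the square of the longest side to the sum of squares of the other two: 91² + 113² = 21050 > 14641 = 121².

acute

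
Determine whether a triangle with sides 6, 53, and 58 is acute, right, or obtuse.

obtuse

Compare the square of the longest side to the sum of squares of the other two: 6² + 53² = 2845 < 3364 = 58².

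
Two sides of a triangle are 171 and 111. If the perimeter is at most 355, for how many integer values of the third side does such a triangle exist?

Triangle inequality: 60 < x < 282. Perimeter ≤ 355 gives x ≤ 355 − 171 − 111 = 73.
So 60 < x ≤ 73; integers 61 through 73: 13 values.

13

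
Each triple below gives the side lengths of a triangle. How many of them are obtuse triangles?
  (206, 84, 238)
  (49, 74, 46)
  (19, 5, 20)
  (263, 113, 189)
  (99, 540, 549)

(206,84,238): 84²+206² = 49492 < 56644 = 238² → obtuse
(49,74,46): 46²+49² = 4517 < 5476 = 74² → obtuse
(19,5,20): 5²+19² = 386 < 400 = 20² → obtuse
(263,113,189): 113²+189² = 48490 < 69169 = 263² → obtuse
(99,540,549): 99²+540² = 301401 = 549² → right
4 of the 5 are obtuse.

4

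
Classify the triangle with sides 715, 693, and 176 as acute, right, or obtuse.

right

Compare the square of the longest side to the sum of squares of the other two: 176² + 693² = 511225 = 715².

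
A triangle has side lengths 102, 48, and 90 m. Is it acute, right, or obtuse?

right

Compare the square of the longest side to the sum of squares of the other two: 48² + 90² = 10404 = 102².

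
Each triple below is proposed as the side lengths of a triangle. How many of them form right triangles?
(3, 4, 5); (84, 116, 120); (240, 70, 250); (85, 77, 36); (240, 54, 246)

4

(3,4,5): 3²+4² = 25 = 5² → right
(84,116,120): 84²+116² = 20512 > 14400 = 120² → acute
(240,70,250): 70²+240² = 62500 = 250² → right
(85,77,36): 36²+77² = 7225 = 85² → right
(240,54,246): 54²+240² = 60516 = 246² → right
4 of the 5 are right.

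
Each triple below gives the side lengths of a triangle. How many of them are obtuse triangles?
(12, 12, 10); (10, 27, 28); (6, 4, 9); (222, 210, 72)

(12,12,10): 10²+12² = 244 > 144 = 12² → acute
(10,27,28): 10²+27² = 829 > 784 = 28² → acute
(6,4,9): 4²+6² = 52 < 81 = 9² → obtuse
(222,210,72): 72²+210² = 49284 = 222² → right
1 of the 4 is obtuse.

1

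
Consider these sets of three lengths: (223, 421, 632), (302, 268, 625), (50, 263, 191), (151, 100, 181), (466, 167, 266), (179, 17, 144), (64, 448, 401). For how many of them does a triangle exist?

(223,421,632): 223+421 > 632 → valid
(268,302,625): 268+302 ≤ 625 → not valid
(50,191,263): 50+191 ≤ 263 → not valid
(100,151,181): 100+151 > 181 → valid
(167,266,466): 167+266 ≤ 466 → not valid
(17,144,179): 17+144 ≤ 179 → not valid
(64,401,448): 64+401 > 448 → valid
3 of the 7 triples form a triangle.

3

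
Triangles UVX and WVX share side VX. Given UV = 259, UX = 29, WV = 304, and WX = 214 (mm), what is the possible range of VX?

From triangle UVX: |259 − 29| < VX < 259 + 29, i.e. 230 < VX < 288.
From triangle WVX: 90 < VX < 518.
Both must hold, so VX lies in the intersection.

230 < VX < 288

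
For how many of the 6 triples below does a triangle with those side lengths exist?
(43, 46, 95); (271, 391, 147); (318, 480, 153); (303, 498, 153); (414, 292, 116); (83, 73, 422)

1

(43,46,95): 43+46 ≤ 95 → not valid
(147,271,391): 147+271 > 391 → valid
(153,318,480): 153+318 ≤ 480 → not valid
(153,303,498): 153+303 ≤ 498 → not valid
(116,292,414): 116+292 ≤ 414 → not valid
(73,83,422): 73+83 ≤ 422 → not valid
1 of the 6 triples forms a triangle.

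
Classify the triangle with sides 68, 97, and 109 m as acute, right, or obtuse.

acute

Compare the square of the longest side to the sum of squares of the other two: 68² + 97² = 14033 > 11881 = 109².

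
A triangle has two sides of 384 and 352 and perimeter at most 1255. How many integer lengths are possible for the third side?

Triangle inequality: 32 < x < 736. Perimeter ≤ 1255 gives x ≤ 1255 − 384 − 352 = 519.
So 32 < x ≤ 519; integers 33 through 519: 487 values.

487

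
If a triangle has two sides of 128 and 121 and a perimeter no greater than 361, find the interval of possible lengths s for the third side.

7 < s ≤ 112

Triangle inequality alone gives 7 < s < 249.
The perimeter condition gives s ≤ 361 − 128 − 121 = 112.
Intersecting the two: 7 < s ≤ 112.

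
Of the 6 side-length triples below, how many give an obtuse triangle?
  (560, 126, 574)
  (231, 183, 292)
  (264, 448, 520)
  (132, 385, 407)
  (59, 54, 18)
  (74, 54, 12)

(560,126,574): 126²+560² = 329476 = 574² → right
(231,183,292): 183²+231² = 86850 > 85264 = 292² → acute
(264,448,520): 264²+448² = 270400 = 520² → right
(132,385,407): 132²+385² = 165649 = 407² → right
(59,54,18): 18²+54² = 3240 < 3481 = 59² → obtuse
(74,54,12): 12+54 ≤ 74, not a triangle
1 of the 6 is obtuse.

1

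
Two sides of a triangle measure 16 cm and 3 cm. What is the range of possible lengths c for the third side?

By the triangle inequality, c must be less than 16 + 3 = 19 and greater than |16 − 3| = 13.

13 < c < 19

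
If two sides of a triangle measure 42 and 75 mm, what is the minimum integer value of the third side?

34

The third side must be strictly greater than |42 − 75| = 33.
The smallest integer above 33 is 34.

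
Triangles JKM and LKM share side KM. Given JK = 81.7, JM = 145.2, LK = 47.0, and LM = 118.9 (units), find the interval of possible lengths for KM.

71.9 < KM < 165.9

From triangle JKM: |81.7 − 145.2| < KM < 81.7 + 145.2, i.e. 63.5 < KM < 226.9.
From triangle LKM: 71.9 < KM < 165.9.
Both must hold, so KM lies in the intersection.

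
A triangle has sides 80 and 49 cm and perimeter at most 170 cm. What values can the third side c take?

Triangle inequality alone gives 31 < c < 129.
The perimeter condition gives c ≤ 170 − 80 − 49 = 41.
Intersecting the two: 31 < c ≤ 41.

31 < c ≤ 41 cm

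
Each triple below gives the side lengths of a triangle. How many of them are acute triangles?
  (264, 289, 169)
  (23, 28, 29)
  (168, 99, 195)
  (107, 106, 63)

(264,289,169): 169²+264² = 98257 > 83521 = 289² → acute
(23,28,29): 23²+28² = 1313 > 841 = 29² → acute
(168,99,195): 99²+168² = 38025 = 195² → right
(107,106,63): 63²+106² = 15205 > 11449 = 107² → acute
3 of the 4 are acute.

3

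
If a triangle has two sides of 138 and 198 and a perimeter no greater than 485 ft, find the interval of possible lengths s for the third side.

Triangle inequality alone gives 60 < s < 336.
The perimeter condition gives s ≤ 485 − 138 − 198 = 149.
Intersecting the two: 60 < s ≤ 149.

60 < s ≤ 149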